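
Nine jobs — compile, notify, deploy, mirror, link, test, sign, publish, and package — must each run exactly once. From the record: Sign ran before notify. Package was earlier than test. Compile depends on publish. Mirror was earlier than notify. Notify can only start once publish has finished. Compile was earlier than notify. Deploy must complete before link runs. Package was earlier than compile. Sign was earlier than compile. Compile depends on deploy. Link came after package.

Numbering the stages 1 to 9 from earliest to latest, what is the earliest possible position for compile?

5

Deploy, package, publish, and sign must all come before compile — 4 forced predecessors.
Nothing else is forced ahead of compile, so its earliest slot is position 4 + 1 = 5.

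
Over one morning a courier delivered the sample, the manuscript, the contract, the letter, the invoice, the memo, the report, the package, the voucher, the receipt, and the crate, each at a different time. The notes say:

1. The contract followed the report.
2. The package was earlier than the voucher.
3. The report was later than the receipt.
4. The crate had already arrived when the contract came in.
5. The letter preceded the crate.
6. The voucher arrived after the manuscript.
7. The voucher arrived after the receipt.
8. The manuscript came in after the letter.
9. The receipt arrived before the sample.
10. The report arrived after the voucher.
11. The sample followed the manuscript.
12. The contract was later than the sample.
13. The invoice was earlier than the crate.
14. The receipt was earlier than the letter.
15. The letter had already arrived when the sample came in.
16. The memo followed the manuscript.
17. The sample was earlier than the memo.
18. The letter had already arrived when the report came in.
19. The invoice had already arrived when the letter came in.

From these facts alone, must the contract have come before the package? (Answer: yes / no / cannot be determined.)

Tracing the constraints gives the package → the voucher → the report → the contract, so the package must come before the contract.
That means the contract cannot be before the package.

no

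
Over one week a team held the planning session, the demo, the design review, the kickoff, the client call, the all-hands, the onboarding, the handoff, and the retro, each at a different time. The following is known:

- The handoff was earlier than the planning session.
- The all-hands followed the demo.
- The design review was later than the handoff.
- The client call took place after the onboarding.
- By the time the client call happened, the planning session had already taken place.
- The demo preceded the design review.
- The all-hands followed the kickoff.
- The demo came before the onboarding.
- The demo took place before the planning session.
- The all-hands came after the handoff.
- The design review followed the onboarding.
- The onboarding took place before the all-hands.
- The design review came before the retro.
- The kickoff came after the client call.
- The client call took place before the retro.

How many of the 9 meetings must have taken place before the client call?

Directly stated before the client call: the onboarding and the planning session.
The demo reaches the client call via the demo → the onboarding → the client call.
The handoff reaches the client call via the handoff → the planning session → the client call.
No chain forces the kickoff (or any of the others) ahead of the client call.
That's the demo, the handoff, the onboarding, and the planning session — 4 in all.

4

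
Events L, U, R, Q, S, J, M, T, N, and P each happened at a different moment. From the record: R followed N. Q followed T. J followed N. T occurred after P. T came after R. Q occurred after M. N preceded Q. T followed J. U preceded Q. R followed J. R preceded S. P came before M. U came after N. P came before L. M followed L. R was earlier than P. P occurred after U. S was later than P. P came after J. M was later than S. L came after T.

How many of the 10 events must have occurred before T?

Directly stated before T: J, P, and R.
N reaches T via N → J → T.
U reaches T via U → P → T.
No chain forces L (or any of the others) ahead of T.
That's J, N, P, R, and U — 5 in all.

5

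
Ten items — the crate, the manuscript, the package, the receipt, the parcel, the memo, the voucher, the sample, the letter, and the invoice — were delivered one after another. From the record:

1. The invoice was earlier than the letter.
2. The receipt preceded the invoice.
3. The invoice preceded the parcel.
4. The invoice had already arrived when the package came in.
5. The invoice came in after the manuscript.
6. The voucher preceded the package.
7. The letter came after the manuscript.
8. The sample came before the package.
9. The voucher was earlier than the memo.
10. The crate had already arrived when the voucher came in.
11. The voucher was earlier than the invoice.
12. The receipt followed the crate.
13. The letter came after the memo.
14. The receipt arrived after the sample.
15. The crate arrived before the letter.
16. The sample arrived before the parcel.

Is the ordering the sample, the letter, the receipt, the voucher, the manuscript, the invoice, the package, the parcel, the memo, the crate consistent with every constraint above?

no

The constraints require the invoice before the letter, but in the proposed sequence the letter appears ahead of the invoice. That one violation is enough.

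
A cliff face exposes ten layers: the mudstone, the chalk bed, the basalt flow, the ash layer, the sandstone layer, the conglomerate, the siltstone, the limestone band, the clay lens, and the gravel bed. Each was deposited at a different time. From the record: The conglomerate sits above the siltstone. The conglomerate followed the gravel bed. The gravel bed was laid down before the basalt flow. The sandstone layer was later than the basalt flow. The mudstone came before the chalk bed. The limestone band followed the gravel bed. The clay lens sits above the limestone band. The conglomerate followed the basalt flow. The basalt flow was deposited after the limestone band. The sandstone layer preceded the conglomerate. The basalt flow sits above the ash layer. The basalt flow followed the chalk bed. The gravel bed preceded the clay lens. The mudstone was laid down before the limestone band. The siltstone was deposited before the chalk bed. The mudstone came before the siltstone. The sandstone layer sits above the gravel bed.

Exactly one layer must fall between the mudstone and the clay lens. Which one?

Tracing the constraints gives the mudstone → the limestone band → the clay lens, so the limestone band sits after the mudstone and before the clay lens.
No other layer is forced both after the mudstone and before the clay lens.

the limestone band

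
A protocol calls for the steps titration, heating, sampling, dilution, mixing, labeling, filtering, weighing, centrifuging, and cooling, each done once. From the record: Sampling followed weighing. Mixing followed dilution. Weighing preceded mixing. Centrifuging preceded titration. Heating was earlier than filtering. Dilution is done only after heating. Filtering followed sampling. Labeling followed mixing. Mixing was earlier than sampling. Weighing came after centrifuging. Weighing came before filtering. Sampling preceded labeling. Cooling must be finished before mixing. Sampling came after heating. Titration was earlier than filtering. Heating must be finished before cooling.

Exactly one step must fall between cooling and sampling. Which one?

Tracing the constraints gives cooling → mixing → sampling, so mixing sits after cooling and before sampling.
No other step is forced both after cooling and before sampling.

mixing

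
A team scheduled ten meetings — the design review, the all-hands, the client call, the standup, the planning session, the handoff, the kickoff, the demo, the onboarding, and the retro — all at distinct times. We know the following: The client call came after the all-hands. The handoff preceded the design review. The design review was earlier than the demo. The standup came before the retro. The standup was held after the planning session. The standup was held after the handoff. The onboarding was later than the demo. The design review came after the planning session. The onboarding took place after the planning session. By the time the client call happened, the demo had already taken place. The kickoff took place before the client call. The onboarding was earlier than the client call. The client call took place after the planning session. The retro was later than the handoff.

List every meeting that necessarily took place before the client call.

Directly stated before the client call: the all-hands, the demo, the kickoff, the onboarding, and the planning session.
The design review reaches the client call via the design review → the demo → the client call.
The handoff reaches the client call via the handoff → the design review → the demo → the client call.
No chain forces the standup (or any of the others) ahead of the client call.

the all-hands, the demo, the design review, the handoff, the kickoff, the onboarding, the planning session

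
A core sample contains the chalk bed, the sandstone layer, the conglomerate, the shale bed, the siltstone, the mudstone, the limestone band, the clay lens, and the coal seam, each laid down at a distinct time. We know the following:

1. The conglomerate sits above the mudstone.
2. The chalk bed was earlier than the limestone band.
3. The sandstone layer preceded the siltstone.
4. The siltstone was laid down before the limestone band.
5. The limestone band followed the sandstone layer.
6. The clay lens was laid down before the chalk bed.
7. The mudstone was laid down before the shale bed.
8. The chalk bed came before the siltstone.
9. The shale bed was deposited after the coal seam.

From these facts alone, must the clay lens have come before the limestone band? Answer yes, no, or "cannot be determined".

yes

Chain the constraints: the clay lens → the chalk bed → the limestone band. Each link is directly stated, so the clay lens comes before the limestone band.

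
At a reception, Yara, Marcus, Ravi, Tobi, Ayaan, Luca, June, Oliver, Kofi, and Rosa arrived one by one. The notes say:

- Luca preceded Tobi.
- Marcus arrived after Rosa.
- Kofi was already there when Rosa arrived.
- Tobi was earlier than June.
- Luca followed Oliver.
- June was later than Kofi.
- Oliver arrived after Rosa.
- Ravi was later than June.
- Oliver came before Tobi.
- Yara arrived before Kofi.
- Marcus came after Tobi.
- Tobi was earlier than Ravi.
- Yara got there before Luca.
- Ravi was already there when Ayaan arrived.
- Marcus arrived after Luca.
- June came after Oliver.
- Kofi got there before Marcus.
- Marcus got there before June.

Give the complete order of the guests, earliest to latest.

Yara, Kofi, Rosa, Oliver, Luca, Tobi, Marcus, June, Ravi, Ayaan

The constraints fix every adjacent pair, so only one ordering works:
Yara → Kofi → Rosa → Oliver → Luca → Tobi → Marcus → June → Ravi → Ayaan.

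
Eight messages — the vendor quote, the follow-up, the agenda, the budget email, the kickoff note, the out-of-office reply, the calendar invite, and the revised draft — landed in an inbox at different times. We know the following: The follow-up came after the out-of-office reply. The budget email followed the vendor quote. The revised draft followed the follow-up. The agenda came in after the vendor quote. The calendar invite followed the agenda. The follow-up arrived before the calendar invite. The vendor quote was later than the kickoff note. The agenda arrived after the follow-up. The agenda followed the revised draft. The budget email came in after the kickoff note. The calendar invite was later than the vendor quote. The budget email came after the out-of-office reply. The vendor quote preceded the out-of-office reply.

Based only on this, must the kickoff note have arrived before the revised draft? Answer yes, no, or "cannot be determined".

Chain the constraints: the kickoff note → the vendor quote → the out-of-office reply → the follow-up → the revised draft. Each link is directly stated, so the kickoff note comes before the revised draft.

yes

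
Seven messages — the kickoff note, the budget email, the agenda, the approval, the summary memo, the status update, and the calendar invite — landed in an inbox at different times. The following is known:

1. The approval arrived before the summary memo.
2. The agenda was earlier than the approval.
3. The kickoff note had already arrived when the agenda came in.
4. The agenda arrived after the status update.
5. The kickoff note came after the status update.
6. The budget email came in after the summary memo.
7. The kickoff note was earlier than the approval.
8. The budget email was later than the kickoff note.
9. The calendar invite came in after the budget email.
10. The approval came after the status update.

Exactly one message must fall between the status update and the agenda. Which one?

the kickoff note

Tracing the constraints gives the status update → the kickoff note → the agenda, so the kickoff note sits after the status update and before the agenda.
No other message is forced both after the status update and before the agenda.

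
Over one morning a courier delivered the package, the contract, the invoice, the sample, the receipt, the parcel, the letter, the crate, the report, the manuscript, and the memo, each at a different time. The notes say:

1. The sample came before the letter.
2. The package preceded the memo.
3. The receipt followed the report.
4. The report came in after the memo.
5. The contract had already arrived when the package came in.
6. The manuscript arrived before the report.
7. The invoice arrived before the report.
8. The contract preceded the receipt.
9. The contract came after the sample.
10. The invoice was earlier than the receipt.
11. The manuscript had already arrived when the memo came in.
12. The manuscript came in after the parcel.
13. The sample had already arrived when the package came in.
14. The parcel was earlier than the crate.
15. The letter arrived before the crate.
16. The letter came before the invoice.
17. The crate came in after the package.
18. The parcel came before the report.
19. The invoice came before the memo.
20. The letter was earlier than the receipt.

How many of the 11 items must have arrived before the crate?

5

Directly stated before the crate: the letter, the package, and the parcel.
The contract reaches the crate via the contract → the package → the crate.
The sample reaches the crate via the sample → the package → the crate.
No chain forces the memo (or any of the others) ahead of the crate.
That's the contract, the letter, the package, the parcel, and the sample — 5 in all.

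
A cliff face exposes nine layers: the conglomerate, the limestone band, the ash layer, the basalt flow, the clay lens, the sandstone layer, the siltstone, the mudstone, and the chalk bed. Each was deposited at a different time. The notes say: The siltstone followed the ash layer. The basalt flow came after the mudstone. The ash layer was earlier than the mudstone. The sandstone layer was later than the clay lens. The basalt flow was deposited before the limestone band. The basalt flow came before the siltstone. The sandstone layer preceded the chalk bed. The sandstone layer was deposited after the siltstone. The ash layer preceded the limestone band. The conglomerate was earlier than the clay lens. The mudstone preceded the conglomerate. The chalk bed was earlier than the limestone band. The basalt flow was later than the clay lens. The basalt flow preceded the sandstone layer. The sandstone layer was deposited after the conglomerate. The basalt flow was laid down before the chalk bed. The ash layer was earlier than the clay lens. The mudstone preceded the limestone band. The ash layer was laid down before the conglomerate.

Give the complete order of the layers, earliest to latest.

the ash layer, the mudstone, the conglomerate, the clay lens, the basalt flow, the siltstone, the sandstone layer, the chalk bed, the limestone band

The constraints fix every adjacent pair, so only one ordering works:
the ash layer → the mudstone → the conglomerate → the clay lens → the basalt flow → the siltstone → the sandstone layer → the chalk bed → the limestone band.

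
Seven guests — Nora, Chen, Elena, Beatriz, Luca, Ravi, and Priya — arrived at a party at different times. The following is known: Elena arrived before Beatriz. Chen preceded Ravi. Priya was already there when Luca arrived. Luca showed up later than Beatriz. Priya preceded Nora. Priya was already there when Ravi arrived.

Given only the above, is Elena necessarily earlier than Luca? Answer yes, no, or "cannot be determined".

yes

Chain the constraints: Elena → Beatriz → Luca. Each link is directly stated, so Elena comes before Luca.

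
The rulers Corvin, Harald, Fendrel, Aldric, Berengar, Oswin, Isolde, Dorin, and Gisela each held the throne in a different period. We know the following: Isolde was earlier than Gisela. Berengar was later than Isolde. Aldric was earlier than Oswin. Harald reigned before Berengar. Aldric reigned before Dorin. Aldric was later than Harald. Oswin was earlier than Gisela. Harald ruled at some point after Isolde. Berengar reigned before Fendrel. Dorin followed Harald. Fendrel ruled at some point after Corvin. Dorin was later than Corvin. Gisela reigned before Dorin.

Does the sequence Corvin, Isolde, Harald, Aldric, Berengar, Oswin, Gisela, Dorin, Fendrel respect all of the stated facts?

yes

Check each stated constraint against the proposed order — e.g. Corvin is ahead of Dorin; Corvin is ahead of Fendrel. Every pair is in the required order; nothing is violated.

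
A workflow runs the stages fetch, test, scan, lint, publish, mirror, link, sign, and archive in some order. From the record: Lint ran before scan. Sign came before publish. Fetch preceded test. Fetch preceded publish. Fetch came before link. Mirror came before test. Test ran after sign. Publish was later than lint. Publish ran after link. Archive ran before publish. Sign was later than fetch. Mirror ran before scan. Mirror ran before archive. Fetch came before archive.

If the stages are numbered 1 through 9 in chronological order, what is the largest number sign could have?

7

Sign must come before publish and test — 2 stages forced after it.
Everything else can be placed before sign in some valid order, so sign can sit as late as position 9 − 2 = 7.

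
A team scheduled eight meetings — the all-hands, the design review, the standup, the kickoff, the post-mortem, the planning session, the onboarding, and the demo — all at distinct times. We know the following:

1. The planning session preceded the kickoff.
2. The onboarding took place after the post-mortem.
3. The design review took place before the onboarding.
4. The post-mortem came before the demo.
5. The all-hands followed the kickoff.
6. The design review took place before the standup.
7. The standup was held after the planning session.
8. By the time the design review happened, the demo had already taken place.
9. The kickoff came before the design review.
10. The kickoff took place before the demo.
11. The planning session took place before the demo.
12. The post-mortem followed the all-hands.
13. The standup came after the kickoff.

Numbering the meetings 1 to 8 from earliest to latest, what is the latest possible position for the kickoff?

2

The kickoff must come before the all-hands, the demo, the design review, the onboarding, the post-mortem, and the standup — 6 meetings forced after it.
Everything else can be placed before the kickoff in some valid order, so the kickoff can sit as late as position 8 − 6 = 2.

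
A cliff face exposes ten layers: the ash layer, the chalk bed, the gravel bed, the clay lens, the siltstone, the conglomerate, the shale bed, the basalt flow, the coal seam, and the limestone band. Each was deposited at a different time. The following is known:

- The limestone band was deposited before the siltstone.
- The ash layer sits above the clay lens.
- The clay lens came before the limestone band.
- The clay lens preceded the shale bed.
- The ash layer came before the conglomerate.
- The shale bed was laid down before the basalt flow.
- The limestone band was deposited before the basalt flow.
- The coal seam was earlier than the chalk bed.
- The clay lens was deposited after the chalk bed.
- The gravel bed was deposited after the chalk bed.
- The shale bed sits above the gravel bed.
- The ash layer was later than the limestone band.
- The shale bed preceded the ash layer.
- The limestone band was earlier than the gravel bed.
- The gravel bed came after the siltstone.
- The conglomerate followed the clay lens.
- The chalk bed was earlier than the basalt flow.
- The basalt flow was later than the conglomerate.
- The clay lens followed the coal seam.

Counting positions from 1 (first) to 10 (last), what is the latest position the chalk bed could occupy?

The chalk bed must come before the ash layer, the basalt flow, the clay lens, the conglomerate, the gravel bed, the limestone band, the shale bed, and the siltstone — 8 layers forced after it.
Everything else can be placed before the chalk bed in some valid order, so the chalk bed can sit as late as position 10 − 8 = 2.

2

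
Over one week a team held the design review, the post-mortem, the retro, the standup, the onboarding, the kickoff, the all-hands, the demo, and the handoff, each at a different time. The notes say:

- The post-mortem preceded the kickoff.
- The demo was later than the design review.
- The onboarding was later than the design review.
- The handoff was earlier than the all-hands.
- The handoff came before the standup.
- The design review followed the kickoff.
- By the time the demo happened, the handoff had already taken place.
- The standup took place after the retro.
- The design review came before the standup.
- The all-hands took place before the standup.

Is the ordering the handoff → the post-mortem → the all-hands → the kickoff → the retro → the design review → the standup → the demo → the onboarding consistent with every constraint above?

Check each stated constraint against the proposed order — e.g. the handoff is ahead of the standup; the handoff is ahead of the demo. Every pair is in the required order; nothing is violated.

yes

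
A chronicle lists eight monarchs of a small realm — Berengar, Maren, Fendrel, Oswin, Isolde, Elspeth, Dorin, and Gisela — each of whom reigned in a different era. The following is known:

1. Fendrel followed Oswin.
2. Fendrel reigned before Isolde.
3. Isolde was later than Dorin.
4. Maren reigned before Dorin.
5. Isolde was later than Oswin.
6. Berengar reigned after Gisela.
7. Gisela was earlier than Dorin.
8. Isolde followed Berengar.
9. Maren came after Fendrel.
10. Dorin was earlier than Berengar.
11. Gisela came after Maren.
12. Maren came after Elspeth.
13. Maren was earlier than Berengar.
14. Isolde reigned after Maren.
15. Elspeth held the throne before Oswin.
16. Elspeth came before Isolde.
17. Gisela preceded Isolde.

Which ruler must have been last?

Every other ruler has a chain of constraints placing them before Isolde, so Isolde is last.

Isolde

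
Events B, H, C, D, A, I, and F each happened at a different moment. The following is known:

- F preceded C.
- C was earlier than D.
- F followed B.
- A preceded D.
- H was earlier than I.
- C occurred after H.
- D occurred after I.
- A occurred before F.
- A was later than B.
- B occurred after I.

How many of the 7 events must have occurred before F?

Directly stated before F: A and B.
H reaches F via H → I → B → F.
I reaches F via I → B → F.
That's A, B, H, and I — 4 in all.

4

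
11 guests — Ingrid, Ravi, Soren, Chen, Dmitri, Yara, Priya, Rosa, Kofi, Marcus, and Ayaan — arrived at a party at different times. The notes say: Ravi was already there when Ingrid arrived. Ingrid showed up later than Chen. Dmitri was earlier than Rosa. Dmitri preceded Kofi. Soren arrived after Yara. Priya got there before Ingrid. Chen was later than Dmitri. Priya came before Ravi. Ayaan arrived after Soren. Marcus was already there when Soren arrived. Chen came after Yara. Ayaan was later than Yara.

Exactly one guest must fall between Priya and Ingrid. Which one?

Ravi

Tracing the constraints gives Priya → Ravi → Ingrid, so Ravi sits after Priya and before Ingrid.
No other guest is forced both after Priya and before Ingrid.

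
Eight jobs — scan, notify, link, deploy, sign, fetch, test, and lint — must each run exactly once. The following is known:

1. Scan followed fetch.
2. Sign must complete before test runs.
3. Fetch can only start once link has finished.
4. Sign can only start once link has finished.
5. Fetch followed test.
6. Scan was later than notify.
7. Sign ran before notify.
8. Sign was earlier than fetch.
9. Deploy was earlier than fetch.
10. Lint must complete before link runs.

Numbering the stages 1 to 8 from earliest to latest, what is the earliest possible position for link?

2

Lint must come before link — 1 forced predecessor.
Nothing else is forced ahead of link, so its earliest slot is position 1 + 1 = 2.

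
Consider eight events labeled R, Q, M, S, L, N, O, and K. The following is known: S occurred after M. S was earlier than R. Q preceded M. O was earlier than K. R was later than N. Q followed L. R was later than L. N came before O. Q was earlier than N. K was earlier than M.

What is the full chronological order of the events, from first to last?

L, Q, N, O, K, M, S, R

The constraints fix every adjacent pair, so only one ordering works:
L → Q → N → O → K → M → S → R.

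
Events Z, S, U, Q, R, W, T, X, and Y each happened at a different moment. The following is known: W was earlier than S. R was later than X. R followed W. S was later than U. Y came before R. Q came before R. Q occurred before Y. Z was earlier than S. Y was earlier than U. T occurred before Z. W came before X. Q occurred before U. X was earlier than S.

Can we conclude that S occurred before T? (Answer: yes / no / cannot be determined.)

Tracing the constraints gives T → Z → S, so T must come before S.
That means S cannot be before T.

no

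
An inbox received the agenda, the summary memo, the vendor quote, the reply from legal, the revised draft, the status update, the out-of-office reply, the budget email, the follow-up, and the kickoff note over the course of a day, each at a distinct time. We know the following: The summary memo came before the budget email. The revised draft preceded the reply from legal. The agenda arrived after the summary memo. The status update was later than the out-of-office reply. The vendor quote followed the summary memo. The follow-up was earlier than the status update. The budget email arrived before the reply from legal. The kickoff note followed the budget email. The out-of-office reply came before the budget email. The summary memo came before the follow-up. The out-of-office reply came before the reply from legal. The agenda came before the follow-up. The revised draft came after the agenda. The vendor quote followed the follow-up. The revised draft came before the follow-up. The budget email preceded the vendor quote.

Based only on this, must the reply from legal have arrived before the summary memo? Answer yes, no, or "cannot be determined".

Tracing the constraints gives the summary memo → the budget email → the reply from legal, so the summary memo must come before the reply from legal.
That means the reply from legal cannot be before the summary memo.

no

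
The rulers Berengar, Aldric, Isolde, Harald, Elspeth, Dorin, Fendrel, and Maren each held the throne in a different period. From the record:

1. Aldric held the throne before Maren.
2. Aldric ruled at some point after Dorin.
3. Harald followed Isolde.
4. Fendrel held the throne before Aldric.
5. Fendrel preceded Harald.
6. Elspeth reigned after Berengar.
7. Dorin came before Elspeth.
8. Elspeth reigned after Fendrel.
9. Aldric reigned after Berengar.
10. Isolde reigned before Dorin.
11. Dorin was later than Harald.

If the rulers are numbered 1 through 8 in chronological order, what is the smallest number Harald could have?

Fendrel and Isolde must both come before Harald — 2 forced predecessors.
Nothing else is forced ahead of Harald, so their earliest slot is position 2 + 1 = 3.

3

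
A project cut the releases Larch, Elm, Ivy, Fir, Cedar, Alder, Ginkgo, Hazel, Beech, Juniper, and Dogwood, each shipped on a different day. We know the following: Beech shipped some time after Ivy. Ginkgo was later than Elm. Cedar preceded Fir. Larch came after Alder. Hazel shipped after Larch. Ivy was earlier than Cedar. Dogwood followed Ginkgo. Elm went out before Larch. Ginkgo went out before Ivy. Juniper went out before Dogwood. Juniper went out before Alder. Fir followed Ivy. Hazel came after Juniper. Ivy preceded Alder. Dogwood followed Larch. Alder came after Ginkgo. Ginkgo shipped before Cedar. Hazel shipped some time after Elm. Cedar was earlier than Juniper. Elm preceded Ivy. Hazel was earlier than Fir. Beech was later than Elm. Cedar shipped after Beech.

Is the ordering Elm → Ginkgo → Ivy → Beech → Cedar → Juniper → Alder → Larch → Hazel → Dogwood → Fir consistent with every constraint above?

yes

Check each stated constraint against the proposed order — e.g. Ivy is ahead of Fir; Elm is ahead of Hazel. Every pair is in the required order; nothing is violated.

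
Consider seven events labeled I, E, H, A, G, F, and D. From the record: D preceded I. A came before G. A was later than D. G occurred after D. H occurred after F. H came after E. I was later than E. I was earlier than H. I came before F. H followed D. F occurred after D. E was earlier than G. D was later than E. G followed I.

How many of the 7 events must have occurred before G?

4

Directly stated before G: A, D, E, and I.
No chain forces F (or any of the others) ahead of G.
That's A, D, E, and I — 4 in all.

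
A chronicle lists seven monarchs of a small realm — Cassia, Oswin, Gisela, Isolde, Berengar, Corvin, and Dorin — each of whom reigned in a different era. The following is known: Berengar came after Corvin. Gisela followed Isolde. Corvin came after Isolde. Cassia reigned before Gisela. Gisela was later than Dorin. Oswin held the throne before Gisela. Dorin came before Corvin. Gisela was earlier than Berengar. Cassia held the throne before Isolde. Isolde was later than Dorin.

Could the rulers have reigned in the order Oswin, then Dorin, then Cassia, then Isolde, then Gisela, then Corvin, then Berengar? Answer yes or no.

yes

Check each stated constraint against the proposed order — e.g. Dorin is ahead of Corvin; Oswin is ahead of Gisela. Every pair is in the required order; nothing is violated.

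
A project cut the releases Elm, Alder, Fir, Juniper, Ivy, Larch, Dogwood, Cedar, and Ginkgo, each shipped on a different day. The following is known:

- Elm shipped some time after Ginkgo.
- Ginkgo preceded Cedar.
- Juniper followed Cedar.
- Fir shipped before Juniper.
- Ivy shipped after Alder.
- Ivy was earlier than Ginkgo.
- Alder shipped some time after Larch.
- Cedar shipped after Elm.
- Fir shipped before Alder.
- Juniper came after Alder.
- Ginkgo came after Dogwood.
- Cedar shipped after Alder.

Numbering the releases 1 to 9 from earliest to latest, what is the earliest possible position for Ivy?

4

Alder, Fir, and Larch must all come before Ivy — 3 forced predecessors.
Nothing else is forced ahead of Ivy, so its earliest slot is position 3 + 1 = 4.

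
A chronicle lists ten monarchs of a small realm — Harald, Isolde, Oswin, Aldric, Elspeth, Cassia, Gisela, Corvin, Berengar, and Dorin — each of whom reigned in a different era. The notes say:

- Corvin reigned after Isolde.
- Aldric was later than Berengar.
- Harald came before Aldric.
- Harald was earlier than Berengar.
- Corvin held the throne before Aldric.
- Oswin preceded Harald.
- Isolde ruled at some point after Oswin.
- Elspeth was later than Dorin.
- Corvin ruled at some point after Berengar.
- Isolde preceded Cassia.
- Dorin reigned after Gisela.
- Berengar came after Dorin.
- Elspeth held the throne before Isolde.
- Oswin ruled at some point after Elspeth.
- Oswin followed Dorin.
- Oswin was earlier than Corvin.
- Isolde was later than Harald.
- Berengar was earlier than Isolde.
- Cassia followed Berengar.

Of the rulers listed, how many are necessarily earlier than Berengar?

5

Directly stated before Berengar: Dorin and Harald.
Elspeth reaches Berengar via Elspeth → Oswin → Harald → Berengar.
Gisela reaches Berengar via Gisela → Dorin → Berengar.
Oswin reaches Berengar via Oswin → Harald → Berengar.
No chain forces Aldric (or any of the others) ahead of Berengar.
That's Dorin, Elspeth, Gisela, Harald, and Oswin — 5 in all.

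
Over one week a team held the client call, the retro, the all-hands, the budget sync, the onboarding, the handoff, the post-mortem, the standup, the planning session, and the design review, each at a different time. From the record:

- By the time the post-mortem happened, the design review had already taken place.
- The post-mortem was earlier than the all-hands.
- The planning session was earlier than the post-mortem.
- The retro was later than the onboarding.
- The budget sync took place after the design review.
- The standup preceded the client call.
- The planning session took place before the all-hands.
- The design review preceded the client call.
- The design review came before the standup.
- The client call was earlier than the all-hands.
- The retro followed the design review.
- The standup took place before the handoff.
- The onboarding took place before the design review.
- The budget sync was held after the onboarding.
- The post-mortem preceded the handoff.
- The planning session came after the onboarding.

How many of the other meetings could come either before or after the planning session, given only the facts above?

Forced before the planning session: the onboarding; forced after the planning session: the all-hands, the handoff, and the post-mortem.
That leaves the budget sync, the client call, the design review, the retro, and the standup with no forced order relative to the planning session — 5.

5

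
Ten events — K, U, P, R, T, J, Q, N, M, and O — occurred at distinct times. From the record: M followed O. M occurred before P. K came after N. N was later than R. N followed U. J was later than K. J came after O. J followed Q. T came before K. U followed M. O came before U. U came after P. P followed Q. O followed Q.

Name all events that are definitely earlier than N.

M, O, P, Q, R, U

Directly stated before N: R and U.
M reaches N via M → U → N.
O reaches N via O → U → N.
P reaches N via P → U → N.
Likewise Q reaches N by chaining the stated constraints.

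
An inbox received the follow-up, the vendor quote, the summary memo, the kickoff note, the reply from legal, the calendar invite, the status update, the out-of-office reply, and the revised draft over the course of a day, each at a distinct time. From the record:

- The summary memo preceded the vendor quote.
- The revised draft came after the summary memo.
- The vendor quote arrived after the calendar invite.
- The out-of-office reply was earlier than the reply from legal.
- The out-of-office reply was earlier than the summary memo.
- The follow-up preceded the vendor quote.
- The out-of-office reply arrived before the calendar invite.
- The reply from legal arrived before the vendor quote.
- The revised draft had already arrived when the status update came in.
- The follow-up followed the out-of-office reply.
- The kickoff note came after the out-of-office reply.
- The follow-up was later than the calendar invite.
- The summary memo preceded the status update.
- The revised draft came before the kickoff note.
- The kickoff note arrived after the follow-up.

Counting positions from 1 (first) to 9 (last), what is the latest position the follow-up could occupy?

The follow-up must come before the kickoff note and the vendor quote — 2 messages forced after it.
Everything else can be placed before the follow-up in some valid order, so the follow-up can sit as late as position 9 − 2 = 7.

7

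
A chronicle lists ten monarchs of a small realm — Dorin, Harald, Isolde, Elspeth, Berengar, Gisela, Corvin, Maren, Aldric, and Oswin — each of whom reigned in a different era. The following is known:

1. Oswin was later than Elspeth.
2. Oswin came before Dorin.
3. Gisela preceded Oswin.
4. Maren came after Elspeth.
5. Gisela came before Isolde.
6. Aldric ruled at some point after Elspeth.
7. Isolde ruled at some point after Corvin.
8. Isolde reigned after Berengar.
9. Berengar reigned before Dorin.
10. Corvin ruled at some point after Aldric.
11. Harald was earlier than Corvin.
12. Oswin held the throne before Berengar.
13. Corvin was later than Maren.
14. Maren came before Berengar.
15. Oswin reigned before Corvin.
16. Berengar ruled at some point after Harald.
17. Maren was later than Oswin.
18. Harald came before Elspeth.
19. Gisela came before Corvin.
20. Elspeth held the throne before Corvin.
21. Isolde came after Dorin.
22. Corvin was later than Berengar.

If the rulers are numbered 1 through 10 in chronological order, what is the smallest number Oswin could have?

Elspeth, Gisela, and Harald must all come before Oswin — 3 forced predecessors.
Nothing else is forced ahead of Oswin, so their earliest slot is position 3 + 1 = 4.

4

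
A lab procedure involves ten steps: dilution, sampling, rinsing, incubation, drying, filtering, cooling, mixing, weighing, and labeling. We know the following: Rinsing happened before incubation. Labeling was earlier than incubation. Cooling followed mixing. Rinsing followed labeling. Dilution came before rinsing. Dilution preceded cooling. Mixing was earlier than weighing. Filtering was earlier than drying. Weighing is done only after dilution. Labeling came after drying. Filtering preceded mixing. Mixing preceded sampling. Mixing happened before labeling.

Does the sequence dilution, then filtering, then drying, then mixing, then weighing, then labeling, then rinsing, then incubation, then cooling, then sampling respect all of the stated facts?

yes

Check each stated constraint against the proposed order — e.g. dilution is ahead of rinsing; dilution is ahead of cooling. Every pair is in the required order; nothing is violated.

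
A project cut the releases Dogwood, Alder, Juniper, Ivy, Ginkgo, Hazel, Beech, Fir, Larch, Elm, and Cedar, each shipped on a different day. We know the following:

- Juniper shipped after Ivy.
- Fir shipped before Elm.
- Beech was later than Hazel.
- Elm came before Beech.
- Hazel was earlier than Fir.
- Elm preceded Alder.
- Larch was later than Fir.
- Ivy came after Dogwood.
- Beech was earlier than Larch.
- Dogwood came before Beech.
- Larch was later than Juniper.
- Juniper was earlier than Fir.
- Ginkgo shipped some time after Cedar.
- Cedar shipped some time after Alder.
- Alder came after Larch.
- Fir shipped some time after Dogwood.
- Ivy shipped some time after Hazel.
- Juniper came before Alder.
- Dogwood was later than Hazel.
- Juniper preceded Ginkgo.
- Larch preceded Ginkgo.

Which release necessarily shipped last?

Ginkgo

Every other release has a chain of constraints placing it before Ginkgo, so Ginkgo is last.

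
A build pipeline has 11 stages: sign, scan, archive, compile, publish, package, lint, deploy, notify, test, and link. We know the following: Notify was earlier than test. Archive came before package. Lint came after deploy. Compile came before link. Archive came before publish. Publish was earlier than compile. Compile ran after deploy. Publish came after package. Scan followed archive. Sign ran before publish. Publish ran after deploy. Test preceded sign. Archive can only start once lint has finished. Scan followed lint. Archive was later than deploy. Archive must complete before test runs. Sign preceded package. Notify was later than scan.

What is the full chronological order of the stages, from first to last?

deploy, lint, archive, scan, notify, test, sign, package, publish, compile, link

The constraints fix every adjacent pair, so only one ordering works:
deploy → lint → archive → scan → notify → test → sign → package → publish → compile → link.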